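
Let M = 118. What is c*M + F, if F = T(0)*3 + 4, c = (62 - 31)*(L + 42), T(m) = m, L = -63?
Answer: -76814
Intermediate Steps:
c = -651 (c = (62 - 31)*(-63 + 42) = 31*(-21) = -651)
F = 4 (F = 0*3 + 4 = 0 + 4 = 4)
c*M + F = -651*118 + 4 = -76818 + 4 = -76814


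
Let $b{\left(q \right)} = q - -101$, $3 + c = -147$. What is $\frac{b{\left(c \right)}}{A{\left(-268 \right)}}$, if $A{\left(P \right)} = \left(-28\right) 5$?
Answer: $\frac{7}{20} \approx 0.35$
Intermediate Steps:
$c = -150$ ($c = -3 - 147 = -150$)
$b{\left(q \right)} = 101 + q$ ($b{\left(q \right)} = q + 101 = 101 + q$)
$A{\left(P \right)} = -140$
$\frac{b{\left(c \right)}}{A{\left(-268 \right)}} = \frac{101 - 150}{-140} = \left(-49\right) \left(- \frac{1}{140}\right) = \frac{7}{20}$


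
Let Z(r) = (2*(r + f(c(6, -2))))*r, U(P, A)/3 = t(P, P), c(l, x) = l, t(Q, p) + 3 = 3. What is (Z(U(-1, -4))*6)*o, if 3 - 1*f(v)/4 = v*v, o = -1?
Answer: 0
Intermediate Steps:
t(Q, p) = 0 (t(Q, p) = -3 + 3 = 0)
f(v) = 12 - 4*v² (f(v) = 12 - 4*v*v = 12 - 4*v²)
U(P, A) = 0 (U(P, A) = 3*0 = 0)
Z(r) = r*(-264 + 2*r) (Z(r) = (2*(r + (12 - 4*6²)))*r = (2*(r + (12 - 4*36)))*r = (2*(r + (12 - 144)))*r = (2*(r - 132))*r = (2*(-132 + r))*r = (-264 + 2*r)*r = r*(-264 + 2*r))
(Z(U(-1, -4))*6)*o = ((2*0*(-132 + 0))*6)*(-1) = ((2*0*(-132))*6)*(-1) = (0*6)*(-1) = 0*(-1) = 0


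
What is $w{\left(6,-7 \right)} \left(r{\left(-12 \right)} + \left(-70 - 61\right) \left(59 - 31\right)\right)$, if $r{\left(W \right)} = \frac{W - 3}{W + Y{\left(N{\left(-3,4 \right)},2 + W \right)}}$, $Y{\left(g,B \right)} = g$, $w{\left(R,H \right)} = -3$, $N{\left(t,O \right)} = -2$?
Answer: $\frac{154011}{14} \approx 11001.0$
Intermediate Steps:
$r{\left(W \right)} = \frac{-3 + W}{-2 + W}$ ($r{\left(W \right)} = \frac{W - 3}{W - 2} = \frac{-3 + W}{-2 + W}$)
$w{\left(6,-7 \right)} \left(r{\left(-12 \right)} + \left(-70 - 61\right) \left(59 - 31\right)\right) = - 3 \left(\frac{-3 - 12}{-2 - 12} + \left(-70 - 61\right) \left(59 - 31\right)\right) = - 3 \left(\frac{1}{-14} \left(-15\right) - 3668\right) = - 3 \left(\left(- \frac{1}{14}\right) \left(-15\right) - 3668\right) = - 3 \left(\frac{15}{14} - 3668\right) = \left(-3\right) \left(- \frac{51337}{14}\right) = \frac{154011}{14}$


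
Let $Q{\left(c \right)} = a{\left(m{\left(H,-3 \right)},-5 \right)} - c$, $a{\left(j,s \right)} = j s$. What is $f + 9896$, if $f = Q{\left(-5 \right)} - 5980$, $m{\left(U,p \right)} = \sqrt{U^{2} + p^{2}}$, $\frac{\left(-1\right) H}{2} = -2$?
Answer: $3896$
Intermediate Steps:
$H = 4$ ($H = \left(-2\right) \left(-2\right) = 4$)
$Q{\left(c \right)} = -25 - c$ ($Q{\left(c \right)} = \sqrt{4^{2} + \left(-3\right)^{2}} \left(-5\right) - c = \sqrt{16 + 9} \left(-5\right) - c = \sqrt{25} \left(-5\right) - c = 5 \left(-5\right) - c = -25 - c$)
$f = -6000$ ($f = \left(-25 - -5\right) - 5980 = \left(-25 + 5\right) - 5980 = -20 - 5980 = -6000$)
$f + 9896 = -6000 + 9896 = 3896$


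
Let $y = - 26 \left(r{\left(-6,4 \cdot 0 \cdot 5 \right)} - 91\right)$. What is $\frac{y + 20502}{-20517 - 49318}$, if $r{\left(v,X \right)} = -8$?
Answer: $- \frac{23076}{69835} \approx -0.33044$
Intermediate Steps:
$y = 2574$ ($y = - 26 \left(-8 - 91\right) = \left(-26\right) \left(-99\right) = 2574$)
$\frac{y + 20502}{-20517 - 49318} = \frac{2574 + 20502}{-20517 - 49318} = \frac{23076}{-69835} = 23076 \left(- \frac{1}{69835}\right) = - \frac{23076}{69835}$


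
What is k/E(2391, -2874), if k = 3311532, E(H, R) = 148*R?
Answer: -275961/35446 ≈ -7.7854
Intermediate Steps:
k/E(2391, -2874) = 3311532/((148*(-2874))) = 3311532/(-425352) = 3311532*(-1/425352) = -275961/35446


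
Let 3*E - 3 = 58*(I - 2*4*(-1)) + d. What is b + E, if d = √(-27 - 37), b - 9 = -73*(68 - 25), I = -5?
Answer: -3071 + 8*I/3 ≈ -3071.0 + 2.6667*I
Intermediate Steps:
b = -3130 (b = 9 - 73*(68 - 25) = 9 - 73*43 = 9 - 3139 = -3130)
d = 8*I (d = √(-64) = 8*I ≈ 8.0*I)
E = 59 + 8*I/3 (E = 1 + (58*(-5 - 2*4*(-1)) + 8*I)/3 = 1 + (58*(-5 - 8*(-1)) + 8*I)/3 = 1 + (58*(-5 + 8) + 8*I)/3 = 1 + (58*3 + 8*I)/3 = 1 + (174 + 8*I)/3 = 1 + (58 + 8*I/3) = 59 + 8*I/3 ≈ 59.0 + 2.6667*I)
b + E = -3130 + (59 + 8*I/3) = -3071 + 8*I/3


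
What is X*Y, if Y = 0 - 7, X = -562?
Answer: 3934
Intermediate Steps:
Y = -7
X*Y = -562*(-7) = 3934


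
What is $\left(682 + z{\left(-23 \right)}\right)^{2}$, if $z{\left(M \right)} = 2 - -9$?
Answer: $480249$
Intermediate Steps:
$z{\left(M \right)} = 11$ ($z{\left(M \right)} = 2 + 9 = 11$)
$\left(682 + z{\left(-23 \right)}\right)^{2} = \left(682 + 11\right)^{2} = 693^{2} = 480249$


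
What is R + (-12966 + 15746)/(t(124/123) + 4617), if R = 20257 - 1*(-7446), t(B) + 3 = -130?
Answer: 31055758/1121 ≈ 27704.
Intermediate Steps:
t(B) = -133 (t(B) = -3 - 130 = -133)
R = 27703 (R = 20257 + 7446 = 27703)
R + (-12966 + 15746)/(t(124/123) + 4617) = 27703 + (-12966 + 15746)/(-133 + 4617) = 27703 + 2780/4484 = 27703 + 2780*(1/4484) = 27703 + 695/1121 = 31055758/1121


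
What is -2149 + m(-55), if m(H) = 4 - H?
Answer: -2090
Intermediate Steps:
-2149 + m(-55) = -2149 + (4 - 1*(-55)) = -2149 + (4 + 55) = -2149 + 59 = -2090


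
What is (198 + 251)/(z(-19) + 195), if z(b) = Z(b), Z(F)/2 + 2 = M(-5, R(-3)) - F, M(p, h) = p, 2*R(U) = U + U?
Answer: 449/219 ≈ 2.0502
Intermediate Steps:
R(U) = U (R(U) = (U + U)/2 = (2*U)/2 = U)
Z(F) = -14 - 2*F (Z(F) = -4 + 2*(-5 - F) = -4 + (-10 - 2*F) = -14 - 2*F)
z(b) = -14 - 2*b
(198 + 251)/(z(-19) + 195) = (198 + 251)/((-14 - 2*(-19)) + 195) = 449/((-14 + 38) + 195) = 449/(24 + 195) = 449/219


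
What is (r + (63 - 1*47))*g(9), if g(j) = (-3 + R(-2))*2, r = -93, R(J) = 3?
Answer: 0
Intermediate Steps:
g(j) = 0 (g(j) = (-3 + 3)*2 = 0*2 = 0)
(r + (63 - 1*47))*g(9) = (-93 + (63 - 1*47))*0 = (-93 + (63 - 47))*0 = (-93 + 16)*0 = -77*0 = 0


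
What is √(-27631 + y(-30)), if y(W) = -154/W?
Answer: 26*I*√9195/15 ≈ 166.21*I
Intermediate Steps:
√(-27631 + y(-30)) = √(-27631 - 154/(-30)) = √(-27631 - 154*(-1/30)) = √(-27631 + 77/15) = √(-414388/15) = 26*I*√9195/15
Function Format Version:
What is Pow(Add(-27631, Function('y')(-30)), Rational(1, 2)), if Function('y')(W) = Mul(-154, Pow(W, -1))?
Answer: Mul(Rational(26, 15), I, Pow(9195, Rational(1, 2))) ≈ Mul(166.21, I)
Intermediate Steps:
Pow(Add(-27631, Function('y')(-30)), Rational(1, 2)) = Pow(Add(-27631, Mul(-154, Pow(-30, -1))), Rational(1, 2)) = Pow(Add(-27631, Mul(-154, Rational(-1, 30))), Rational(1, 2)) = Pow(Add(-27631, Rational(77, 15)), Rational(1, 2)) = Pow(Rational(-414388, 15), Rational(1, 2)) = Mul(Rational(26, 15), I, Pow(9195, Rational(1, 2)))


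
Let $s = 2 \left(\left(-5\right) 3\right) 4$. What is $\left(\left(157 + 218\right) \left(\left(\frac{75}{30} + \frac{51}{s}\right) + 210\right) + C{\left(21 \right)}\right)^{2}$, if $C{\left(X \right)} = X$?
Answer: $\frac{404996050449}{64} \approx 6.3281 \cdot 10^{9}$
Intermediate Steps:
$s = -120$ ($s = 2 \left(-15\right) 4 = \left(-30\right) 4 = -120$)
$\left(\left(157 + 218\right) \left(\left(\frac{75}{30} + \frac{51}{s}\right) + 210\right) + C{\left(21 \right)}\right)^{2} = \left(\left(157 + 218\right) \left(\left(\frac{75}{30} + \frac{51}{-120}\right) + 210\right) + 21\right)^{2} = \left(375 \left(\left(75 \cdot \frac{1}{30} + 51 \left(- \frac{1}{120}\right)\right) + 210\right) + 21\right)^{2} = \left(375 \left(\left(\frac{5}{2} - \frac{17}{40}\right) + 210\right) + 21\right)^{2} = \left(375 \left(\frac{83}{40} + 210\right) + 21\right)^{2} = \left(375 \cdot \frac{8483}{40} + 21\right)^{2} = \left(\frac{636225}{8} + 21\right)^{2} = \left(\frac{636393}{8}\right)^{2} = \frac{404996050449}{64}$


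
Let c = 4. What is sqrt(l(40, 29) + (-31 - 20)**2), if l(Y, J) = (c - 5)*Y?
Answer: sqrt(2561) ≈ 50.606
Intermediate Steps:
l(Y, J) = -Y (l(Y, J) = (4 - 5)*Y = -Y)
sqrt(l(40, 29) + (-31 - 20)**2) = sqrt(-1*40 + (-31 - 20)**2) = sqrt(-40 + (-51)**2) = sqrt(-40 + 2601) = sqrt(2561)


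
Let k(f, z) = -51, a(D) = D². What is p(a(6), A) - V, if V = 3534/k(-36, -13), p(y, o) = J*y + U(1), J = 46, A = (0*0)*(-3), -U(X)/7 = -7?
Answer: 30163/17 ≈ 1774.3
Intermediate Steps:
U(X) = 49 (U(X) = -7*(-7) = 49)
A = 0 (A = 0*(-3) = 0)
p(y, o) = 49 + 46*y (p(y, o) = 46*y + 49 = 49 + 46*y)
V = -1178/17 (V = 3534/(-51) = 3534*(-1/51) = -1178/17 ≈ -69.294)
p(a(6), A) - V = (49 + 46*6²) - 1*(-1178/17) = (49 + 46*36) + 1178/17 = (49 + 1656) + 1178/17 = 1705 + 1178/17 = 30163/17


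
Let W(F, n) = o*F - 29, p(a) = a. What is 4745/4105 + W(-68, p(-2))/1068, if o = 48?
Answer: -18989/9852 ≈ -1.9274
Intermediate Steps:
W(F, n) = -29 + 48*F (W(F, n) = 48*F - 29 = -29 + 48*F)
4745/4105 + W(-68, p(-2))/1068 = 4745/4105 + (-29 + 48*(-68))/1068 = 4745*(1/4105) + (-29 - 3264)*(1/1068) = 949/821 - 3293*1/1068 = 949/821 - 37/12 = -18989/9852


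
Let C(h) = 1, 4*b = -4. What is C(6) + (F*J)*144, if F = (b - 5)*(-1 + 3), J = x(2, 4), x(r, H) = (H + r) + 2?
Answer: -13823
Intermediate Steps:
x(r, H) = 2 + H + r
J = 8 (J = 2 + 4 + 2 = 8)
b = -1 (b = (1/4)*(-4) = -1)
F = -12 (F = (-1 - 5)*(-1 + 3) = -6*2 = -12)
C(6) + (F*J)*144 = 1 - 12*8*144 = 1 - 96*144 = 1 - 13824 = -13823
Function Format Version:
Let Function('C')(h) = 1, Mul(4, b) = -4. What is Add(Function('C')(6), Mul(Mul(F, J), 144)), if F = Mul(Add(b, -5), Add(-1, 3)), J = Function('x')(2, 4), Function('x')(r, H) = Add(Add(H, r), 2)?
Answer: -13823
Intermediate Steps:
Function('x')(r, H) = Add(2, H, r)
J = 8 (J = Add(2, 4, 2) = 8)
b = -1 (b = Mul(Rational(1, 4), -4) = -1)
F = -12 (F = Mul(Add(-1, -5), Add(-1, 3)) = Mul(-6, 2) = -12)
Add(Function('C')(6), Mul(Mul(F, J), 144)) = Add(1, Mul(Mul(-12, 8), 144)) = Add(1, Mul(-96, 144)) = Add(1, -13824) = -13823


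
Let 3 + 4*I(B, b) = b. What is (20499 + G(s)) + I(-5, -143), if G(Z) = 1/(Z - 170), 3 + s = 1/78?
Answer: 552200869/26986 ≈ 20463.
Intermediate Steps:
I(B, b) = -¾ + b/4
s = -233/78 (s = -3 + 1/78 = -233/78 ≈ -2.9872)
G(Z) = 1/(-170 + Z)
(20499 + G(s)) + I(-5, -143) = (20499 + 1/(-170 - 233/78)) + (-¾ + (¼)*(-143)) = (20499 + 1/(-13493/78)) + (-¾ - 143/4) = (20499 - 78/13493) - 73/2 = 276592929/13493 - 73/2 = 552200869/26986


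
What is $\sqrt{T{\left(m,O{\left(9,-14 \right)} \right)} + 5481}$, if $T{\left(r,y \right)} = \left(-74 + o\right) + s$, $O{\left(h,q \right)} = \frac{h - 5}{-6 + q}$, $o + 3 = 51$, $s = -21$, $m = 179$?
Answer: $\sqrt{5434} \approx 73.716$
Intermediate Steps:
$o = 48$ ($o = -3 + 51 = 48$)
$O{\left(h,q \right)} = \frac{-5 + h}{-6 + q}$
$T{\left(r,y \right)} = -47$ ($T{\left(r,y \right)} = \left(-74 + 48\right) - 21 = -26 - 21 = -47$)
$\sqrt{T{\left(m,O{\left(9,-14 \right)} \right)} + 5481} = \sqrt{-47 + 5481} = \sqrt{5434}$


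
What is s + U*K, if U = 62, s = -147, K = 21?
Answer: 1155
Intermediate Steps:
s + U*K = -147 + 62*21 = -147 + 1302 = 1155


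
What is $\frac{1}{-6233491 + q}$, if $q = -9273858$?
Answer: $- \frac{1}{15507349} \approx -6.4486 \cdot 10^{-8}$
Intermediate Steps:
$\frac{1}{-6233491 + q} = \frac{1}{-6233491 - 9273858} = \frac{1}{-15507349} = - \frac{1}{15507349}$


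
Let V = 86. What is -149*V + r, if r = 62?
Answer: -12752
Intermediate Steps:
-149*V + r = -149*86 + 62 = -12814 + 62 = -12752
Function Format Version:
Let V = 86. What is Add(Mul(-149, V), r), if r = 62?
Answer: -12752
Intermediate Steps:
Add(Mul(-149, V), r) = Add(Mul(-149, 86), 62) = Add(-12814, 62) = -12752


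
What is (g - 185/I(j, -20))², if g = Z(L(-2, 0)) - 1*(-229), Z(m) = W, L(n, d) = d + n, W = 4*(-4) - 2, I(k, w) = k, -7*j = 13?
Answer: 16305444/169 ≈ 96482.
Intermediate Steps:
j = -13/7 (j = -⅐*13 = -13/7 ≈ -1.8571)
W = -18 (W = -16 - 2 = -18)
Z(m) = -18
g = 211 (g = -18 - 1*(-229) = -18 + 229 = 211)
(g - 185/I(j, -20))² = (211 - 185/(-13/7))² = (211 - 185*(-7/13))² = (211 + 1295/13)² = (4038/13)² = 16305444/169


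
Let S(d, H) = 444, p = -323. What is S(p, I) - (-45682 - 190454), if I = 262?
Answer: 236580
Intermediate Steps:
S(p, I) - (-45682 - 190454) = 444 - (-45682 - 190454) = 444 - 1*(-236136) = 444 + 236136 = 236580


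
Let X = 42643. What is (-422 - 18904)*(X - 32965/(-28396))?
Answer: -11701154679159/14198 ≈ -8.2414e+8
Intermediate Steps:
(-422 - 18904)*(X - 32965/(-28396)) = (-422 - 18904)*(42643 - 32965/(-28396)) = -19326*(42643 - 32965*(-1/28396)) = -19326*(42643 + 32965/28396) = -19326*1210923593/28396 = -11701154679159/14198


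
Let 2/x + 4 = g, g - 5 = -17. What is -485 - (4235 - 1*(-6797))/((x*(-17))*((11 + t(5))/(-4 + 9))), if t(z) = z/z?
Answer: -135055/51 ≈ -2648.1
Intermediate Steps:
t(z) = 1
g = -12 (g = 5 - 17 = -12)
x = -⅛ (x = 2/(-4 - 12) = 2/(-16) = 2*(-1/16) = -⅛ ≈ -0.12500)
-485 - (4235 - 1*(-6797))/((x*(-17))*((11 + t(5))/(-4 + 9))) = -485 - (4235 - 1*(-6797))/((-⅛*(-17))*((11 + 1)/(-4 + 9))) = -485 - (4235 + 6797)/(17*(12/5)/8) = -485 - 11032/(17*(12*(⅕))/8) = -485 - 11032/((17/8)*(12/5)) = -485 - 11032/51/10 = -485 - 11032*10/51 = -485 - 1*110320/51 = -485 - 110320/51 = -135055/51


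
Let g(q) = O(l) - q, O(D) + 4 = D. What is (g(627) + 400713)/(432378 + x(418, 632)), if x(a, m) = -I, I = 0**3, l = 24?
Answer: 200053/216189 ≈ 0.92536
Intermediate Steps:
I = 0
x(a, m) = 0 (x(a, m) = -1*0 = 0)
O(D) = -4 + D
g(q) = 20 - q (g(q) = (-4 + 24) - q = 20 - q)
(g(627) + 400713)/(432378 + x(418, 632)) = ((20 - 1*627) + 400713)/(432378 + 0) = ((20 - 627) + 400713)/432378 = (-607 + 400713)*(1/432378) = 400106*(1/432378) = 200053/216189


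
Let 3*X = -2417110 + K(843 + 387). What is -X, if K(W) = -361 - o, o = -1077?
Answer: 2416394/3 ≈ 8.0547e+5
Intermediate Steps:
K(W) = 716 (K(W) = -361 - 1*(-1077) = -361 + 1077 = 716)
X = -2416394/3 (X = (-2417110 + 716)/3 = (⅓)*(-2416394) = -2416394/3 ≈ -8.0547e+5)
-X = -1*(-2416394/3) = 2416394/3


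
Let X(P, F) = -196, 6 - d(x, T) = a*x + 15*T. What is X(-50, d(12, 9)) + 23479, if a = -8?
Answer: 23283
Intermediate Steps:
d(x, T) = 6 - 15*T + 8*x (d(x, T) = 6 - (-8*x + 15*T) = 6 + (-15*T + 8*x) = 6 - 15*T + 8*x)
X(-50, d(12, 9)) + 23479 = -196 + 23479 = 23283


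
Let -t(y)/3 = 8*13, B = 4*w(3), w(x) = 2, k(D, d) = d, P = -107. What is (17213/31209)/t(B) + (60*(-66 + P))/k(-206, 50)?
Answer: -10107307969/48686040 ≈ -207.60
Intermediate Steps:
B = 8 (B = 4*2 = 8)
t(y) = -312 (t(y) = -24*13 = -3*104 = -312)
(17213/31209)/t(B) + (60*(-66 + P))/k(-206, 50) = (17213/31209)/(-312) + (60*(-66 - 107))/50 = (17213*(1/31209))*(-1/312) + (60*(-173))*(1/50) = (17213/31209)*(-1/312) - 10380*1/50 = -17213/9737208 - 1038/5 = -10107307969/48686040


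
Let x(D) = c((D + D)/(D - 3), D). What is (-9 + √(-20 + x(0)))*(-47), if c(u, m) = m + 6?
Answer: 423 - 47*I*√14 ≈ 423.0 - 175.86*I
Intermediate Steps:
c(u, m) = 6 + m
x(D) = 6 + D
(-9 + √(-20 + x(0)))*(-47) = (-9 + √(-20 + (6 + 0)))*(-47) = (-9 + √(-20 + 6))*(-47) = (-9 + √(-14))*(-47) = (-9 + I*√14)*(-47) = 423 - 47*I*√14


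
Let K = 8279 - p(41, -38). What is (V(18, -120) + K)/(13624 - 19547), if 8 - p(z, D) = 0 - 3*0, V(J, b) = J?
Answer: -8289/5923 ≈ -1.3995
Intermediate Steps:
p(z, D) = 8 (p(z, D) = 8 - (0 - 3*0) = 8 - (0 + 0) = 8 - 1*0 = 8 + 0 = 8)
K = 8271 (K = 8279 - 1*8 = 8279 - 8 = 8271)
(V(18, -120) + K)/(13624 - 19547) = (18 + 8271)/(13624 - 19547) = 8289/(-5923) = 8289*(-1/5923) = -8289/5923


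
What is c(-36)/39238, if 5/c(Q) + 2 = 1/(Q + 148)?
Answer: -280/4375037 ≈ -6.3999e-5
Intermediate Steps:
c(Q) = 5/(-2 + 1/(148 + Q)) (c(Q) = 5/(-2 + 1/(Q + 148)) = 5/(-2 + 1/(148 + Q)))
c(-36)/39238 = (5*(-148 - 1*(-36))/(295 + 2*(-36)))/39238 = (5*(-148 + 36)/(295 - 72))*(1/39238) = (5*(-112)/223)*(1/39238) = (5*(1/223)*(-112))*(1/39238) = -560/223*1/39238 = -280/4375037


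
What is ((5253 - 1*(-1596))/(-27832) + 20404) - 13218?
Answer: 199993903/27832 ≈ 7185.8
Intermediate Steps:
((5253 - 1*(-1596))/(-27832) + 20404) - 13218 = ((5253 + 1596)*(-1/27832) + 20404) - 13218 = (6849*(-1/27832) + 20404) - 13218 = (-6849/27832 + 20404) - 13218 = 567877279/27832 - 13218 = 199993903/27832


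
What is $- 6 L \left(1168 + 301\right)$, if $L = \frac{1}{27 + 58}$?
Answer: $- \frac{8814}{85} \approx -103.69$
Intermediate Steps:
$L = \frac{1}{85} \approx 0.011765$
$- 6 L \left(1168 + 301\right) = \left(-6\right) \frac{1}{85} \left(1168 + 301\right) = \left(- \frac{6}{85}\right) 1469 = - \frac{8814}{85}$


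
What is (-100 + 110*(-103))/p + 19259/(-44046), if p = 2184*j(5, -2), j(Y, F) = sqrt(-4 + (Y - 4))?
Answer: -19259/44046 + 635*I*sqrt(3)/364 ≈ -0.43725 + 3.0216*I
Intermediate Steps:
j(Y, F) = sqrt(-8 + Y) (j(Y, F) = sqrt(-4 + (-4 + Y)) = sqrt(-8 + Y))
p = 2184*I*sqrt(3) (p = 2184*sqrt(-8 + 5) = 2184*sqrt(-3) = 2184*(I*sqrt(3)) = 2184*I*sqrt(3) ≈ 3782.8*I)
(-100 + 110*(-103))/p + 19259/(-44046) = (-100 + 110*(-103))/((2184*I*sqrt(3))) + 19259/(-44046) = (-100 - 11330)*(-I*sqrt(3)/6552) + 19259*(-1/44046) = -(-635)*I*sqrt(3)/364 - 19259/44046 = 635*I*sqrt(3)/364 - 19259/44046 = -19259/44046 + 635*I*sqrt(3)/364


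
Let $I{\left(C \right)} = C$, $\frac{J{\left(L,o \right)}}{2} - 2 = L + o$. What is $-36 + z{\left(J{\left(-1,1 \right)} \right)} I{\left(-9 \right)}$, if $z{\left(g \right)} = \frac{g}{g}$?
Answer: $-45$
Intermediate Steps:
$J{\left(L,o \right)} = 4 + 2 L + 2 o$ ($J{\left(L,o \right)} = 4 + 2 \left(L + o\right) = 4 + \left(2 L + 2 o\right) = 4 + 2 L + 2 o$)
$z{\left(g \right)} = 1$
$-36 + z{\left(J{\left(-1,1 \right)} \right)} I{\left(-9 \right)} = -36 + 1 \left(-9\right) = -36 - 9 = -45$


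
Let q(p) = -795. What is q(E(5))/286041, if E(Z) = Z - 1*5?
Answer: -5/1799 ≈ -0.0027793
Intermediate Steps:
E(Z) = -5 + Z (E(Z) = Z - 5 = -5 + Z)
q(E(5))/286041 = -795/286041 = -795*1/286041 = -5/1799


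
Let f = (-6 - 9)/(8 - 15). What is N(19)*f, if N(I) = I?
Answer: 285/7 ≈ 40.714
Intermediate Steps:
f = 15/7 (f = -15/(-7) = -15*(-⅐) = 15/7 ≈ 2.1429)
N(19)*f = 19*(15/7) = 285/7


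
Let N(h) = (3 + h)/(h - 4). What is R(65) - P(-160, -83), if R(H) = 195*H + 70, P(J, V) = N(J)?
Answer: 2090023/164 ≈ 12744.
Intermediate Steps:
N(h) = (3 + h)/(-4 + h)
P(J, V) = (3 + J)/(-4 + J)
R(H) = 70 + 195*H
R(65) - P(-160, -83) = (70 + 195*65) - (3 - 160)/(-4 - 160) = (70 + 12675) - (-157)/(-164) = 12745 - (-1)*(-157)/164 = 12745 - 1*157/164 = 12745 - 157/164 = 2090023/164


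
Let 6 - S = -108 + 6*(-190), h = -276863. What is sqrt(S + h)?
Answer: 23*I*sqrt(521) ≈ 524.98*I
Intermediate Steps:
S = 1254 (S = 6 - (-108 + 6*(-190)) = 6 - (-108 - 1140) = 6 - 1*(-1248) = 6 + 1248 = 1254)
sqrt(S + h) = sqrt(1254 - 276863) = sqrt(-275609) = 23*I*sqrt(521)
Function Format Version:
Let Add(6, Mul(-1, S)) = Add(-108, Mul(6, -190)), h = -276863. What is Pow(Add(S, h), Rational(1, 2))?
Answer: Mul(23, I, Pow(521, Rational(1, 2))) ≈ Mul(524.98, I)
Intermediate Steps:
S = 1254 (S = Add(6, Mul(-1, Add(-108, Mul(6, -190)))) = Add(6, Mul(-1, Add(-108, -1140))) = Add(6, Mul(-1, -1248)) = Add(6, 1248) = 1254)
Pow(Add(S, h), Rational(1, 2)) = Pow(Add(1254, -276863), Rational(1, 2)) = Pow(-275609, Rational(1, 2)) = Mul(23, I, Pow(521, Rational(1, 2)))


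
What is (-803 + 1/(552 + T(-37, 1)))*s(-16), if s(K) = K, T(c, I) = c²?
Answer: 24680992/1921 ≈ 12848.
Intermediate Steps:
(-803 + 1/(552 + T(-37, 1)))*s(-16) = (-803 + 1/(552 + (-37)²))*(-16) = (-803 + 1/(552 + 1369))*(-16) = (-803 + 1/1921)*(-16) = -1542562/1921*(-16) = 24680992/1921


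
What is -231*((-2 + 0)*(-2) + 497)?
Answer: -115731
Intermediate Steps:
-231*((-2 + 0)*(-2) + 497) = -231*(-2*(-2) + 497) = -231*(4 + 497) = -231*501 = -115731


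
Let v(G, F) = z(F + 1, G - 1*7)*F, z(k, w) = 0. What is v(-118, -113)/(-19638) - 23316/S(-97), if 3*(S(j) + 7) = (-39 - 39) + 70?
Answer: 2412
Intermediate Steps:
v(G, F) = 0 (v(G, F) = 0*F = 0)
S(j) = -29/3 (S(j) = -7 + ((-39 - 39) + 70)/3 = -7 + (-78 + 70)/3 = -7 + (⅓)*(-8) = -7 - 8/3 = -29/3)
v(-118, -113)/(-19638) - 23316/S(-97) = 0/(-19638) - 23316/(-29/3) = 0*(-1/19638) - 23316*(-3/29) = 0 + 2412 = 2412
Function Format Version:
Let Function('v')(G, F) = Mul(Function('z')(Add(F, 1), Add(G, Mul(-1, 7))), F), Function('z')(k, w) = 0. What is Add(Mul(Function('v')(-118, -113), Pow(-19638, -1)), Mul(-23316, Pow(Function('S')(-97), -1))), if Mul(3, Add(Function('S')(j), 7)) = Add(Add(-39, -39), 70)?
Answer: 2412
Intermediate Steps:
Function('v')(G, F) = 0 (Function('v')(G, F) = Mul(0, F) = 0)
Function('S')(j) = Rational(-29, 3) (Function('S')(j) = Add(-7, Mul(Rational(1, 3), Add(Add(-39, -39), 70))) = Add(-7, Mul(Rational(1, 3), Add(-78, 70))) = Add(-7, Mul(Rational(1, 3), -8)) = Add(-7, Rational(-8, 3)) = Rational(-29, 3))
Add(Mul(Function('v')(-118, -113), Pow(-19638, -1)), Mul(-23316, Pow(Function('S')(-97), -1))) = Add(Mul(0, Pow(-19638, -1)), Mul(-23316, Pow(Rational(-29, 3), -1))) = Add(Mul(0, Rational(-1, 19638)), Mul(-23316, Rational(-3, 29))) = Add(0, 2412) = 2412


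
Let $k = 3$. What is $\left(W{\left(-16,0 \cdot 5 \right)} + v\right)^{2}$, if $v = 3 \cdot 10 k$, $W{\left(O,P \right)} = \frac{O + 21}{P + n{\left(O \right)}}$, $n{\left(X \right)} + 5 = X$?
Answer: $\frac{3553225}{441} \approx 8057.2$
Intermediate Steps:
$n{\left(X \right)} = -5 + X$
$W{\left(O,P \right)} = \frac{21 + O}{-5 + O + P}$ ($W{\left(O,P \right)} = \frac{O + 21}{P + \left(-5 + O\right)} = \frac{21 + O}{-5 + O + P}$)
$v = 90$ ($v = 3 \cdot 10 \cdot 3 = 30 \cdot 3 = 90$)
$\left(W{\left(-16,0 \cdot 5 \right)} + v\right)^{2} = \left(\frac{21 - 16}{-5 - 16 + 0 \cdot 5} + 90\right)^{2} = \left(\frac{1}{-5 - 16 + 0} \cdot 5 + 90\right)^{2} = \left(\frac{1}{-21} \cdot 5 + 90\right)^{2} = \left(\left(- \frac{1}{21}\right) 5 + 90\right)^{2} = \left(- \frac{5}{21} + 90\right)^{2} = \left(\frac{1885}{21}\right)^{2} = \frac{3553225}{441}$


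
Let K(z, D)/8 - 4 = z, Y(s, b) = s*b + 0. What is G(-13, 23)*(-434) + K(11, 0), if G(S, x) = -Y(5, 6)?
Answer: 13140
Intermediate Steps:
Y(s, b) = b*s (Y(s, b) = b*s + 0 = b*s)
K(z, D) = 32 + 8*z
G(S, x) = -30 (G(S, x) = -6*5 = -1*30 = -30)
G(-13, 23)*(-434) + K(11, 0) = -30*(-434) + (32 + 8*11) = 13020 + (32 + 88) = 13020 + 120 = 13140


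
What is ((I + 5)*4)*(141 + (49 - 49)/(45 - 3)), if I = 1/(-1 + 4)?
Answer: 3008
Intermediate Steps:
I = 1/3 ≈ 0.33333
((I + 5)*4)*(141 + (49 - 49)/(45 - 3)) = ((1/3 + 5)*4)*(141 + (49 - 49)/(45 - 3)) = ((16/3)*4)*(141 + 0/42) = 64*(141 + 0*(1/42))/3 = 64*(141 + 0)/3 = (64/3)*141 = 3008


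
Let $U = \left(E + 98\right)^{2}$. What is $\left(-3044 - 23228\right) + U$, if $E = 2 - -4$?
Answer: $-15456$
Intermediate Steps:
$E = 6$ ($E = 2 + 4 = 6$)
$U = 10816$ ($U = \left(6 + 98\right)^{2} = 104^{2} = 10816$)
$\left(-3044 - 23228\right) + U = \left(-3044 - 23228\right) + 10816 = -26272 + 10816 = -15456$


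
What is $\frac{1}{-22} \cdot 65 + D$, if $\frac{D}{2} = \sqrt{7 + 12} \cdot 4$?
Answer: $- \frac{65}{22} + 8 \sqrt{19} \approx 31.917$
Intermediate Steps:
$D = 8 \sqrt{19}$ ($D = 2 \sqrt{7 + 12} \cdot 4 = 2 \sqrt{19} \cdot 4 = 2 \cdot 4 \sqrt{19} = 8 \sqrt{19} \approx 34.871$)
$\frac{1}{-22} \cdot 65 + D = \frac{1}{-22} \cdot 65 + 8 \sqrt{19} = \left(- \frac{1}{22}\right) 65 + 8 \sqrt{19} = - \frac{65}{22} + 8 \sqrt{19}$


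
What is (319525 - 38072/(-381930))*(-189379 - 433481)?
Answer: -2533716027087364/12731 ≈ -1.9902e+11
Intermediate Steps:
(319525 - 38072/(-381930))*(-189379 - 433481) = (319525 - 38072*(-1/381930))*(-622860) = (319525 + 19036/190965)*(-622860) = (61018110661/190965)*(-622860) = -2533716027087364/12731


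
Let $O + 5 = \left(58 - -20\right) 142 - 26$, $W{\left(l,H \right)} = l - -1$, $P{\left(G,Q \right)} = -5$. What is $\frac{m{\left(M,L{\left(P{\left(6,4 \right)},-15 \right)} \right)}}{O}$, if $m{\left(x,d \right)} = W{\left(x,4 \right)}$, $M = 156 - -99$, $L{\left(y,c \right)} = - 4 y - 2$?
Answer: $\frac{256}{11045} \approx 0.023178$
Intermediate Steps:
$W{\left(l,H \right)} = 1 + l$ ($W{\left(l,H \right)} = l + 1 = 1 + l$)
$L{\left(y,c \right)} = -2 - 4 y$
$M = 255$ ($M = 156 + 99 = 255$)
$m{\left(x,d \right)} = 1 + x$
$O = 11045$ ($O = -5 - \left(26 - \left(58 - -20\right) 142\right) = -5 - \left(26 - \left(58 + 20\right) 142\right) = -5 + \left(78 \cdot 142 - 26\right) = -5 + \left(11076 - 26\right) = -5 + 11050 = 11045$)
$\frac{m{\left(M,L{\left(P{\left(6,4 \right)},-15 \right)} \right)}}{O} = \frac{1 + 255}{11045} = 256 \cdot \frac{1}{11045} = \frac{256}{11045}$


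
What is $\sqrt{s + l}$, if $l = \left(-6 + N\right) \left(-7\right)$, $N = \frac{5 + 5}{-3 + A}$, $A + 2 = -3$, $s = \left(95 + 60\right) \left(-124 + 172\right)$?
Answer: $\frac{19 \sqrt{83}}{2} \approx 86.549$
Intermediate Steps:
$s = 7440$ ($s = 155 \cdot 48 = 7440$)
$A = -5$ ($A = -2 - 3 = -5$)
$N = - \frac{5}{4}$ ($N = \frac{5 + 5}{-3 - 5} = \frac{10}{-8} = 10 \left(- \frac{1}{8}\right) = - \frac{5}{4} \approx -1.25$)
$l = \frac{203}{4}$ ($l = \left(-6 - \frac{5}{4}\right) \left(-7\right) = \left(- \frac{29}{4}\right) \left(-7\right) = \frac{203}{4} \approx 50.75$)
$\sqrt{s + l} = \sqrt{7440 + \frac{203}{4}} = \sqrt{\frac{29963}{4}} = \frac{19 \sqrt{83}}{2}$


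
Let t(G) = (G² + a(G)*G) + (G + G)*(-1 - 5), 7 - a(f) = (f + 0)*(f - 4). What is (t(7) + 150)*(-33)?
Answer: -561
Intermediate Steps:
a(f) = 7 - f*(-4 + f) (a(f) = 7 - (f + 0)*(f - 4) = 7 - f*(-4 + f))
t(G) = G² - 12*G + G*(7 - G² + 4*G) (t(G) = (G² + (7 - G² + 4*G)*G) + (G + G)*(-1 - 5) = (G² + G*(7 - G² + 4*G)) + (2*G)*(-6) = (G² + G*(7 - G² + 4*G)) - 12*G = G² - 12*G + G*(7 - G² + 4*G))
(t(7) + 150)*(-33) = (7*(-5 - 1*7² + 5*7) + 150)*(-33) = (7*(-5 - 1*49 + 35) + 150)*(-33) = (7*(-5 - 49 + 35) + 150)*(-33) = (7*(-19) + 150)*(-33) = (-133 + 150)*(-33) = 17*(-33) = -561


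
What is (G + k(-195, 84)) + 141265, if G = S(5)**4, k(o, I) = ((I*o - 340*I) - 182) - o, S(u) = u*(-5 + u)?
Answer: 96338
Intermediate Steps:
k(o, I) = -182 - o - 340*I + I*o (k(o, I) = ((-340*I + I*o) - 182) - o = (-182 - 340*I + I*o) - o = -182 - o - 340*I + I*o)
G = 0 (G = (5*(-5 + 5))**4 = (5*0)**4 = 0**4 = 0)
(G + k(-195, 84)) + 141265 = (0 + (-182 - 1*(-195) - 340*84 + 84*(-195))) + 141265 = (0 + (-182 + 195 - 28560 - 16380)) + 141265 = (0 - 44927) + 141265 = -44927 + 141265 = 96338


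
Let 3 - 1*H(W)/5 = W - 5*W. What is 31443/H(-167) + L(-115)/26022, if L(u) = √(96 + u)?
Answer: -31443/3325 + I*√19/26022 ≈ -9.4565 + 0.00016751*I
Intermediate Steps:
H(W) = 15 + 20*W (H(W) = 15 - 5*(W - 5*W) = 15 - (-20)*W = 15 + 20*W)
31443/H(-167) + L(-115)/26022 = 31443/(15 + 20*(-167)) + √(96 - 115)/26022 = 31443/(15 - 3340) + √(-19)*(1/26022) = 31443/(-3325) + (I*√19)*(1/26022) = 31443*(-1/3325) + I*√19/26022 = -31443/3325 + I*√19/26022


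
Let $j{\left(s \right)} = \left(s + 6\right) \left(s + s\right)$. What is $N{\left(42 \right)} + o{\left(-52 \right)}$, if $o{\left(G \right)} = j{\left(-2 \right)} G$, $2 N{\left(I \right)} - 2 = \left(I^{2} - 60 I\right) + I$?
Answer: $476$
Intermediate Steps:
$N{\left(I \right)} = 1 + \frac{I^{2}}{2} - \frac{59 I}{2}$ ($N{\left(I \right)} = 1 + \frac{\left(I^{2} - 60 I\right) + I}{2} = 1 + \frac{I^{2} - 59 I}{2} = 1 + \left(\frac{I^{2}}{2} - \frac{59 I}{2}\right) = 1 + \frac{I^{2}}{2} - \frac{59 I}{2}$)
$j{\left(s \right)} = 2 s \left(6 + s\right)$ ($j{\left(s \right)} = \left(6 + s\right) 2 s = 2 s \left(6 + s\right)$)
$o{\left(G \right)} = - 16 G$ ($o{\left(G \right)} = 2 \left(-2\right) \left(6 - 2\right) G = 2 \left(-2\right) 4 G = - 16 G$)
$N{\left(42 \right)} + o{\left(-52 \right)} = \left(1 + \frac{42^{2}}{2} - 1239\right) - -832 = \left(1 + \frac{1}{2} \cdot 1764 - 1239\right) + 832 = \left(1 + 882 - 1239\right) + 832 = -356 + 832 = 476$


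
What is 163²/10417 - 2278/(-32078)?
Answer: 438005154/167078263 ≈ 2.6216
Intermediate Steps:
163²/10417 - 2278/(-32078) = 26569*(1/10417) - 2278*(-1/32078) = 26569/10417 + 1139/16039 = 438005154/167078263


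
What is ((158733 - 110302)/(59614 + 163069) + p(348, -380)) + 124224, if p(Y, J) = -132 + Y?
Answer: 27710720951/222683 ≈ 1.2444e+5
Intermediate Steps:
((158733 - 110302)/(59614 + 163069) + p(348, -380)) + 124224 = ((158733 - 110302)/(59614 + 163069) + (-132 + 348)) + 124224 = (48431/222683 + 216) + 124224 = 48147959/222683 + 124224 = 27710720951/222683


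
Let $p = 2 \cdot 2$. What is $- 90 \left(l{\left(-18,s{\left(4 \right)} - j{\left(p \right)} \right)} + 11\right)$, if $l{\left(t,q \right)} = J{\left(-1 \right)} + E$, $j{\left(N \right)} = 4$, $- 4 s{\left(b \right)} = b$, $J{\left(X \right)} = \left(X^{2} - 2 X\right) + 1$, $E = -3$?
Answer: $-1080$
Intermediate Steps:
$J{\left(X \right)} = 1 + X^{2} - 2 X$
$p = 4$
$s{\left(b \right)} = - \frac{b}{4}$
$l{\left(t,q \right)} = 1$ ($l{\left(t,q \right)} = \left(1 + \left(-1\right)^{2} - -2\right) - 3 = \left(1 + 1 + 2\right) - 3 = 4 - 3 = 1$)
$- 90 \left(l{\left(-18,s{\left(4 \right)} - j{\left(p \right)} \right)} + 11\right) = - 90 \left(1 + 11\right) = \left(-90\right) 12 = -1080$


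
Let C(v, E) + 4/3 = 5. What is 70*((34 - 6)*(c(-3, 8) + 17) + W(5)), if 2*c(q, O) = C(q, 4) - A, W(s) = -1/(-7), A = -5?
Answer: 125470/3 ≈ 41823.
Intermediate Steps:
W(s) = ⅐ (W(s) = -1*(-⅐) = ⅐)
C(v, E) = 11/3 (C(v, E) = -4/3 + 5 = 11/3)
c(q, O) = 13/3 (c(q, O) = (11/3 - 1*(-5))/2 = (11/3 + 5)/2 = (½)*(26/3) = 13/3)
70*((34 - 6)*(c(-3, 8) + 17) + W(5)) = 70*((34 - 6)*(13/3 + 17) + ⅐) = 70*(28*(64/3) + ⅐) = 70*(1792/3 + ⅐) = 70*(12547/21) = 125470/3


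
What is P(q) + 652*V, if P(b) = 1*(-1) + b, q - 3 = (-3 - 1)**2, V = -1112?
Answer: -725006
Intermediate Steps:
q = 19 (q = 3 + (-3 - 1)**2 = 3 + (-4)**2 = 3 + 16 = 19)
P(b) = -1 + b
P(q) + 652*V = (-1 + 19) + 652*(-1112) = 18 - 725024 = -725006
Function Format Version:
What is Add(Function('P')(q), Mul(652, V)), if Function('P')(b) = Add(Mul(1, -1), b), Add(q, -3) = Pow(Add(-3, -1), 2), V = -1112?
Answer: -725006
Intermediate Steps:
q = 19 (q = Add(3, Pow(Add(-3, -1), 2)) = Add(3, Pow(-4, 2)) = Add(3, 16) = 19)
Function('P')(b) = Add(-1, b)
Add(Function('P')(q), Mul(652, V)) = Add(Add(-1, 19), Mul(652, -1112)) = Add(18, -725024) = -725006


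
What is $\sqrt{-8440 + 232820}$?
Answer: $2 \sqrt{56095} \approx 473.69$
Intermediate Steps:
$\sqrt{-8440 + 232820} = \sqrt{224380} = 2 \sqrt{56095}$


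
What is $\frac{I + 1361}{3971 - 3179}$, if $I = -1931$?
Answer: $- \frac{95}{132} \approx -0.7197$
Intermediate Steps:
$\frac{I + 1361}{3971 - 3179} = \frac{-1931 + 1361}{3971 - 3179} = - \frac{570}{792} = \left(-570\right) \frac{1}{792} = - \frac{95}{132}$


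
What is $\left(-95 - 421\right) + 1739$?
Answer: $1223$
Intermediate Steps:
$\left(-95 - 421\right) + 1739 = -516 + 1739 = 1223$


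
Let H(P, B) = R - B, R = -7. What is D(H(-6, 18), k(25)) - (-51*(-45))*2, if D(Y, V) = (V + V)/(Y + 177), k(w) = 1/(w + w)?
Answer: -17441999/3800 ≈ -4590.0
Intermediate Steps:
k(w) = 1/(2*w)
H(P, B) = -7 - B
D(Y, V) = 2*V/(177 + Y) (D(Y, V) = (2*V)/(177 + Y) = 2*V/(177 + Y))
D(H(-6, 18), k(25)) - (-51*(-45))*2 = 2*((½)/25)/(177 + (-7 - 1*18)) - (-51*(-45))*2 = 2*((½)*(1/25))/(177 + (-7 - 18)) - 2295*2 = 2*(1/50)/(177 - 25) - 1*4590 = 2*(1/50)/152 - 4590 = 2*(1/50)*(1/152) - 4590 = 1/3800 - 4590 = -17441999/3800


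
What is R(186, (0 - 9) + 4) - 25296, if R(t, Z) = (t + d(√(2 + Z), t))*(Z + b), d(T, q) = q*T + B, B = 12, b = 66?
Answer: -13218 + 11346*I*√3 ≈ -13218.0 + 19652.0*I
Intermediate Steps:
d(T, q) = 12 + T*q (d(T, q) = q*T + 12 = T*q + 12 = 12 + T*q)
R(t, Z) = (66 + Z)*(12 + t + t*√(2 + Z)) (R(t, Z) = (t + (12 + √(2 + Z)*t))*(Z + 66) = (t + (12 + t*√(2 + Z)))*(66 + Z) = (12 + t + t*√(2 + Z))*(66 + Z) = (66 + Z)*(12 + t + t*√(2 + Z)))
R(186, (0 - 9) + 4) - 25296 = (792 + 66*186 + ((0 - 9) + 4)*186 + ((0 - 9) + 4)*(12 + 186*√(2 + ((0 - 9) + 4))) + 66*186*√(2 + ((0 - 9) + 4))) - 25296 = (792 + 12276 + (-9 + 4)*186 + (-9 + 4)*(12 + 186*√(2 + (-9 + 4))) + 66*186*√(2 + (-9 + 4))) - 25296 = (792 + 12276 - 5*186 - 5*(12 + 186*√(2 - 5)) + 66*186*√(2 - 5)) - 25296 = (792 + 12276 - 930 - 5*(12 + 186*√(-3)) + 66*186*√(-3)) - 25296 = (792 + 12276 - 930 - 5*(12 + 186*(I*√3)) + 66*186*(I*√3)) - 25296 = (792 + 12276 - 930 - 5*(12 + 186*I*√3) + 12276*I*√3) - 25296 = (792 + 12276 - 930 + (-60 - 930*I*√3) + 12276*I*√3) - 25296 = (12078 + 11346*I*√3) - 25296 = -13218 + 11346*I*√3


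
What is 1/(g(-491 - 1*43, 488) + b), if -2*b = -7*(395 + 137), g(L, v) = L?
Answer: 1/1328 ≈ 0.00075301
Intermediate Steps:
b = 1862 (b = -(-7)*(395 + 137)/2 = -(-7)*532/2 = -1/2*(-3724) = 1862)
1/(g(-491 - 1*43, 488) + b) = 1/((-491 - 1*43) + 1862) = 1/((-491 - 43) + 1862) = 1/(-534 + 1862) = 1/1328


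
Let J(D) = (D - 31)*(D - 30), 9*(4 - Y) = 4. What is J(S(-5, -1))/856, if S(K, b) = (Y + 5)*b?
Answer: 30883/17334 ≈ 1.7816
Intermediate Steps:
Y = 32/9 (Y = 4 - ⅑*4 = 4 - 4/9 = 32/9 ≈ 3.5556)
S(K, b) = 77*b/9 (S(K, b) = (32/9 + 5)*b = 77*b/9)
J(D) = (-31 + D)*(-30 + D)
J(S(-5, -1))/856 = (930 + ((77/9)*(-1))² - 4697*(-1)/9)/856 = (930 + (-77/9)² - 61*(-77/9))*(1/856) = (930 + 5929/81 + 4697/9)*(1/856) = (123532/81)*(1/856) = 30883/17334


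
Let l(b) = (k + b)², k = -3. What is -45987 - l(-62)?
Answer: -50212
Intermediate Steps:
l(b) = (-3 + b)²
-45987 - l(-62) = -45987 - (-3 - 62)² = -45987 - 1*(-65)² = -45987 - 1*4225 = -45987 - 4225 = -50212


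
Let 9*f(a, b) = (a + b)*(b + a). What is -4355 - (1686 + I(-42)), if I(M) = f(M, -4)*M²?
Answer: -420777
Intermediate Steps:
f(a, b) = (a + b)²/9 (f(a, b) = ((a + b)*(b + a))/9 = ((a + b)*(a + b))/9 = (a + b)²/9)
I(M) = M²*(-4 + M)²/9 (I(M) = ((M - 4)²/9)*M² = ((-4 + M)²/9)*M² = M²*(-4 + M)²/9)
-4355 - (1686 + I(-42)) = -4355 - (1686 + (⅑)*(-42)²*(-4 - 42)²) = -4355 - (1686 + (⅑)*1764*(-46)²) = -4355 - (1686 + (⅑)*1764*2116) = -4355 - (1686 + 414736) = -4355 - 1*416422 = -4355 - 416422 = -420777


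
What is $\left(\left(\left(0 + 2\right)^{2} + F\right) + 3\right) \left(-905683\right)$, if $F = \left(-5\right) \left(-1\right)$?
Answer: $-10868196$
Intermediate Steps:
$F = 5$
$\left(\left(\left(0 + 2\right)^{2} + F\right) + 3\right) \left(-905683\right) = \left(\left(\left(0 + 2\right)^{2} + 5\right) + 3\right) \left(-905683\right) = \left(\left(2^{2} + 5\right) + 3\right) \left(-905683\right) = \left(\left(4 + 5\right) + 3\right) \left(-905683\right) = \left(9 + 3\right) \left(-905683\right) = 12 \left(-905683\right) = -10868196$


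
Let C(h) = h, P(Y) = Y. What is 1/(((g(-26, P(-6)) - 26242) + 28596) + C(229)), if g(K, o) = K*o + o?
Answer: 1/2733 ≈ 0.00036590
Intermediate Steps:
g(K, o) = o + K*o
1/(((g(-26, P(-6)) - 26242) + 28596) + C(229)) = 1/(((-6*(1 - 26) - 26242) + 28596) + 229) = 1/(((-6*(-25) - 26242) + 28596) + 229) = 1/(((150 - 26242) + 28596) + 229) = 1/((-26092 + 28596) + 229) = 1/(2504 + 229) = 1/2733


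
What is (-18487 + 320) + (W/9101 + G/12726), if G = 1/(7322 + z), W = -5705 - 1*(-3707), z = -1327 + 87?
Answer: -12797228171934079/704413140732 ≈ -18167.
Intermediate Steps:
z = -1240
W = -1998 (W = -5705 + 3707 = -1998)
G = 1/6082 (G = 1/(7322 - 1240) = 1/6082 ≈ 0.00016442)
(-18487 + 320) + (W/9101 + G/12726) = (-18487 + 320) + (-1998/9101 + (1/6082)/12726) = -18167 + (-1998*1/9101 + (1/6082)*(1/12726)) = -18167 + (-1998/9101 + 1/77399532) = -18167 - 154644255835/704413140732 = -12797228171934079/704413140732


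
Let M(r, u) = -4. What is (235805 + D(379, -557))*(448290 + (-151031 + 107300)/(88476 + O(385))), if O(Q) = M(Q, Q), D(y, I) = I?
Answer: 1166273399395494/11059 ≈ 1.0546e+11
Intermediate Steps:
O(Q) = -4
(235805 + D(379, -557))*(448290 + (-151031 + 107300)/(88476 + O(385))) = (235805 - 557)*(448290 + (-151031 + 107300)/(88476 - 4)) = 235248*(448290 - 43731/88472) = 235248*(39661069149/88472) = 1166273399395494/11059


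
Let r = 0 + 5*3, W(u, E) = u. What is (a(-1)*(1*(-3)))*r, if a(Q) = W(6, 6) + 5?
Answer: -495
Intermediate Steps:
a(Q) = 11 (a(Q) = 6 + 5 = 11)
r = 15 (r = 0 + 15 = 15)
(a(-1)*(1*(-3)))*r = (11*(1*(-3)))*15 = (11*(-3))*15 = -33*15 = -495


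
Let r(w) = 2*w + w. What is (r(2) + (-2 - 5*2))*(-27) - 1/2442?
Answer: 395603/2442 ≈ 162.00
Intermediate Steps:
r(w) = 3*w
(r(2) + (-2 - 5*2))*(-27) - 1/2442 = (3*2 + (-2 - 5*2))*(-27) - 1/2442 = (6 + (-2 - 10))*(-27) - 1*1/2442 = (6 - 12)*(-27) - 1/2442 = -6*(-27) - 1/2442 = 162 - 1/2442 = 395603/2442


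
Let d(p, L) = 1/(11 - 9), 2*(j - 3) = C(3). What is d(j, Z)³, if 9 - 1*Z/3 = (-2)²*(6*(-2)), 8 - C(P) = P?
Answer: ⅛ ≈ 0.12500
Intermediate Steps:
C(P) = 8 - P
j = 11/2 (j = 3 + (8 - 1*3)/2 = 3 + (8 - 3)/2 = 3 + (½)*5 = 3 + 5/2 = 11/2 ≈ 5.5000)
Z = 171 (Z = 27 - 3*(-2)²*6*(-2) = 27 - 12*(-12) = 27 - 3*(-48) = 27 + 144 = 171)
d(p, L) = ½ (d(p, L) = 1/2 = ½)
d(j, Z)³ = (½)³ = ⅛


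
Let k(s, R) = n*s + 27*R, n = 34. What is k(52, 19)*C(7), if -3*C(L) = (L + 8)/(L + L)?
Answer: -11405/14 ≈ -814.64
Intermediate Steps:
C(L) = -(8 + L)/(6*L) (C(L) = -(L + 8)/(3*(L + L)) = -(8 + L)/(3*(2*L)) = -(8 + L)*1/(2*L)/3 = -(8 + L)/(6*L))
k(s, R) = 27*R + 34*s (k(s, R) = 34*s + 27*R = 27*R + 34*s)
k(52, 19)*C(7) = (27*19 + 34*52)*((1/6)*(-8 - 1*7)/7) = (513 + 1768)*((1/6)*(1/7)*(-8 - 7)) = 2281*((1/6)*(1/7)*(-15)) = 2281*(-5/14) = -11405/14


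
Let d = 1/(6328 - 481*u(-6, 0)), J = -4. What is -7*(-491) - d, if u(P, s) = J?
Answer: 28362123/8252 ≈ 3437.0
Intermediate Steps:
u(P, s) = -4
d = 1/8252 (d = 1/(6328 - 481*(-4)) = 1/(6328 + 1924) = 1/8252 ≈ 0.00012118)
-7*(-491) - d = -7*(-491) - 1*1/8252 = 3437 - 1/8252 = 28362123/8252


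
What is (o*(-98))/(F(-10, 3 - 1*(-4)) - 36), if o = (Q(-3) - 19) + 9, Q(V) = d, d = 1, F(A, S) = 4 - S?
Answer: -294/13 ≈ -22.615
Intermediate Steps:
Q(V) = 1
o = -9 (o = (1 - 19) + 9 = -18 + 9 = -9)
(o*(-98))/(F(-10, 3 - 1*(-4)) - 36) = (-9*(-98))/((4 - (3 - 1*(-4))) - 36) = 882/((4 - (3 + 4)) - 36) = 882/((4 - 1*7) - 36) = 882/((4 - 7) - 36) = 882/(-3 - 36) = 882/(-39) = 882*(-1/39) = -294/13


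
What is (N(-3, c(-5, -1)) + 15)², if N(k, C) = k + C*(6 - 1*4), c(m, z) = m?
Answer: 4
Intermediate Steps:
N(k, C) = k + 2*C (N(k, C) = k + C*(6 - 4) = k + C*2 = k + 2*C)
(N(-3, c(-5, -1)) + 15)² = ((-3 + 2*(-5)) + 15)² = ((-3 - 10) + 15)² = (-13 + 15)² = 2² = 4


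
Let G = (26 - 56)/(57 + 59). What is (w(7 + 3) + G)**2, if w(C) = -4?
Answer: 61009/3364 ≈ 18.136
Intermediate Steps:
G = -15/58 (G = -30/116 = -30*1/116 = -15/58 ≈ -0.25862)
(w(7 + 3) + G)**2 = (-4 - 15/58)**2 = (-247/58)**2 = 61009/3364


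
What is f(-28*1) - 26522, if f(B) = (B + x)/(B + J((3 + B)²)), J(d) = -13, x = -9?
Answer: -1087365/41 ≈ -26521.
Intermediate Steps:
f(B) = (-9 + B)/(-13 + B) (f(B) = (B - 9)/(B - 13) = (-9 + B)/(-13 + B))
f(-28*1) - 26522 = (-9 - 28*1)/(-13 - 28*1) - 26522 = (-9 - 28)/(-13 - 28) - 26522 = -37/(-41) - 26522 = -1/41*(-37) - 26522 = 37/41 - 26522 = -1087365/41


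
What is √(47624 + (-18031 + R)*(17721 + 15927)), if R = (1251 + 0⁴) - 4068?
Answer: 478*I*√3070 ≈ 26485.0*I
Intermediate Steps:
R = -2817 (R = (1251 + 0) - 4068 = 1251 - 4068 = -2817)
√(47624 + (-18031 + R)*(17721 + 15927)) = √(47624 + (-18031 - 2817)*(17721 + 15927)) = √(47624 - 20848*33648) = √(47624 - 701493504) = √(-701445880) = 478*I*√3070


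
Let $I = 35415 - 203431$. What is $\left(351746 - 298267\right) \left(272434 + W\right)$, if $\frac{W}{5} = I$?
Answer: $-30357140434$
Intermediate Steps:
$I = -168016$ ($I = 35415 - 203431 = -168016$)
$W = -840080$ ($W = 5 \left(-168016\right) = -840080$)
$\left(351746 - 298267\right) \left(272434 + W\right) = \left(351746 - 298267\right) \left(272434 - 840080\right) = 53479 \left(-567646\right) = -30357140434$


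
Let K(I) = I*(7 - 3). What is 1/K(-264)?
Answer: -1/1056 ≈ -0.00094697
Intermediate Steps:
K(I) = 4*I (K(I) = I*4 = 4*I)
1/K(-264) = 1/(4*(-264)) = 1/(-1056) = -1/1056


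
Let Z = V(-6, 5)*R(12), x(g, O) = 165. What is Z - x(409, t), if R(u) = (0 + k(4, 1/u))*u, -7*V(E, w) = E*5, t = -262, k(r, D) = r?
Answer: 285/7 ≈ 40.714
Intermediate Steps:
V(E, w) = -5*E/7 (V(E, w) = -E*5/7 = -5*E/7)
R(u) = 4*u (R(u) = (0 + 4)*u = 4*u)
Z = 1440/7 (Z = (-5/7*(-6))*(4*12) = (30/7)*48 = 1440/7 ≈ 205.71)
Z - x(409, t) = 1440/7 - 1*165 = 1440/7 - 165 = 285/7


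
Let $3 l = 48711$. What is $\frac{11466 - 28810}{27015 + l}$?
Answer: $- \frac{4336}{10813} \approx -0.401$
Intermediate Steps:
$l = 16237$ ($l = \frac{1}{3} \cdot 48711 = 16237$)
$\frac{11466 - 28810}{27015 + l} = \frac{11466 - 28810}{27015 + 16237} = - \frac{17344}{43252} = \left(-17344\right) \frac{1}{43252} = - \frac{4336}{10813}$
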